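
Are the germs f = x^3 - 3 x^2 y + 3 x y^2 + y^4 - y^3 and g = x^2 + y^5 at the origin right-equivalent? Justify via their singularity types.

The Hessian of f at 0 has rank 0. Corank 2; j^3 = (x - y)^3 is a perfect cube, so E-series; the 4-jet and mu = 6 give E_6. The Hessian of g at 0 has rank 1. Corank 1: A-series; mu = 4 gives A_4. f is E_6 but g is A_4, hence not right-equivalent.

No.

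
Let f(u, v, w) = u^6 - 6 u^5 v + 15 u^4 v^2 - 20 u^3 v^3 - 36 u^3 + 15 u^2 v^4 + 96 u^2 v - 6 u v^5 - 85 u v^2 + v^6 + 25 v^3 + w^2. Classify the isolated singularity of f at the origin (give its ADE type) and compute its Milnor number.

The Hessian of f at 0 has rank 1. Corank 2; j^3 = -(u - v)*(6*u - 5*v)^2 has shape L^2 M (L != M), so D-series; mu = 7 gives D_7.

Type D7, Milnor number mu = 7.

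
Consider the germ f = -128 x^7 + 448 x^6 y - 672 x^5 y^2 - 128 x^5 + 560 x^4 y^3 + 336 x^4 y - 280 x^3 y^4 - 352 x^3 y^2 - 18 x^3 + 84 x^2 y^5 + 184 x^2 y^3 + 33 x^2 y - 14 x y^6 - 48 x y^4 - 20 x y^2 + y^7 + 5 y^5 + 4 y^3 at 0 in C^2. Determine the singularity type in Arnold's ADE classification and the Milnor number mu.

Type D_{6}, Milnor number mu = 6.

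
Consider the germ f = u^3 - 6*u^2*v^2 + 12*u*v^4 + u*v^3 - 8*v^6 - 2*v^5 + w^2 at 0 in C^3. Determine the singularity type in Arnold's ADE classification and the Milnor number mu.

Type E_{7}, Milnor number mu = 7.

The Hessian of f at 0 has rank 1. Corank 2; j^3 = u^3 is a perfect cube, so E-series; the 4-jet and mu = 7 give E_7.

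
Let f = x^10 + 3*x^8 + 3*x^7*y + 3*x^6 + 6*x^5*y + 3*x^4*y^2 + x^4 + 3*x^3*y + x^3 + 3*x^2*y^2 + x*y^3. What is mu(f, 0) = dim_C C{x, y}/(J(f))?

7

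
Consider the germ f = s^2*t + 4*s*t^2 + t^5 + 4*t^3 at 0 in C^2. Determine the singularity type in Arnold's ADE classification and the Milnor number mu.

Type D_{6}, Milnor number mu = 6.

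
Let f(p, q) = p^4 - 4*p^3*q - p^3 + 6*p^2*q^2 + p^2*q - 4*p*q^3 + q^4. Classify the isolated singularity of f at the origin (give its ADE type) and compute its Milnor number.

Type D_{5}, Milnor number mu = 5.

The Hessian of f at 0 is [[0, 0], [0, 0]] with rank 0, so corank 2. A Groebner basis of the Jacobian ideal J(f) in C{p,q} is {p*q^2, p*q/4 + q^3, p^2 - p*q}; counting standard monomials gives mu = 5. Corank 2; j^3 = -p^2*(p - q) has shape L^2 M (L != M), so D-series; mu = 5 gives D_5.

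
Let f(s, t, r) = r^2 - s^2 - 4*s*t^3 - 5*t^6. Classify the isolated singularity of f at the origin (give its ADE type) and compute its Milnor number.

Type A_{5}, Milnor number mu = 5.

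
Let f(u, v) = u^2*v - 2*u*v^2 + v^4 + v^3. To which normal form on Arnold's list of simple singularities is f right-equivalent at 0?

D_5

The Hessian of f at 0 has rank 0. Corank 2; j^3 = v*(u - v)^2 has shape L^2 M (L != M), so D-series; mu = 5 gives D_5.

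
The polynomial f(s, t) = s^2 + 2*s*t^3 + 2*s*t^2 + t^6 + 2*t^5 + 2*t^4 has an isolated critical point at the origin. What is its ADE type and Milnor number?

Type A3, Milnor number mu = 3.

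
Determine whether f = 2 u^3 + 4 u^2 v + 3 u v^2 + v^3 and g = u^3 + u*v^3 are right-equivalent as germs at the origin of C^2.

The Hessian of f at 0 is [[0, 0], [0, 0]] with rank 0, so corank 2. A Groebner basis of the Jacobian ideal J(f) in C{u,v} is {v^3, u^2 - 3*v^2/2, u*v + 3*v^2/2}; counting standard monomials gives mu = 4. Corank 2; j^3 = (u + v)*(2*u^2 + 2*u*v + v^2) splits into three distinct lines over C (the quadratic factor has nonzero discriminant), so D_4. The Hessian of g at 0 is [[0, 0], [0, 0]] with rank 0, so corank 2. A Groebner basis of the Jacobian ideal J(g) in C{u,v} is {u^3, u*v^2, 3*u^2 + v^3}; counting standard monomials gives mu = 7. Corank 2; j^3 = u^3 is a perfect cube, so E-series; the 4-jet and mu = 7 give E_7. f is D_4 but g is E_7, hence not right-equivalent.

No.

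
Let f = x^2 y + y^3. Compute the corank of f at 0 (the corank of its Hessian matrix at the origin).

2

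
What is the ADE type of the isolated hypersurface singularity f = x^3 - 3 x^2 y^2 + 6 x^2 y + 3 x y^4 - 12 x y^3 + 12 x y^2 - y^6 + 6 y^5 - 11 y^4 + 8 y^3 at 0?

E6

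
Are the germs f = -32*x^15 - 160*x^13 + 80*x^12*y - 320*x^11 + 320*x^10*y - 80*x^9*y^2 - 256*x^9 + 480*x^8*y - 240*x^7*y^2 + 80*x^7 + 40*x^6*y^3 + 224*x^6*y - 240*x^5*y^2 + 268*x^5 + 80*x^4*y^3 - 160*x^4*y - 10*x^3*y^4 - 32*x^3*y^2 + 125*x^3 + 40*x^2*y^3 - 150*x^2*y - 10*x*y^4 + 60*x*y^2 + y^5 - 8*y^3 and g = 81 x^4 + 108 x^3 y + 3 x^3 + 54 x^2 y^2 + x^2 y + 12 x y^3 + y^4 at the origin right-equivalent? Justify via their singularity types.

No.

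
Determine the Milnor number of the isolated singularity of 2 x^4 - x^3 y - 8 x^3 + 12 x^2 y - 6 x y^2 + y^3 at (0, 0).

The Hessian of f at 0 has rank 0. Corank 2; j^3 = -(2*x - y)^3 is a perfect cube, so E-series; the 4-jet and mu = 7 give E_7.

7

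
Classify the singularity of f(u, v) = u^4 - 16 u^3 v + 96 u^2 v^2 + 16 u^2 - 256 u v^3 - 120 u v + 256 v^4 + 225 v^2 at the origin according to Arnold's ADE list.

A3

The Hessian of f at 0 has rank 1. Corank 1: A-series; mu = 3 gives A_3.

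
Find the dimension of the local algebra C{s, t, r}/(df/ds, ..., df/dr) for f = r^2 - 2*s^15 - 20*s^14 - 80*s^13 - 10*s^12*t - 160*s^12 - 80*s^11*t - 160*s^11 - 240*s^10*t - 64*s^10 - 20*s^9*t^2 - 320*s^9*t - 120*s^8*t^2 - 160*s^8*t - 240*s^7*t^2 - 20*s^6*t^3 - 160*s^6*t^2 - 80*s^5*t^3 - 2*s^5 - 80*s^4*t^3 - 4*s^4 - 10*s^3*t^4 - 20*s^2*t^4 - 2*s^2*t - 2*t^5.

The Hessian of f at 0 is [[0, 0, 0], [0, 0, 0], [0, 0, 2]] with rank 1, so corank 2. A Groebner basis of the Jacobian ideal J(f) in C{s,t,r} is {s^2/5 + t^4, s^3, s*t, r}; counting standard monomials gives mu = 6. Corank 2; j^3 = -2*s^2*t has shape L^2 M (L != M), so D-series; mu = 6 gives D_6.

6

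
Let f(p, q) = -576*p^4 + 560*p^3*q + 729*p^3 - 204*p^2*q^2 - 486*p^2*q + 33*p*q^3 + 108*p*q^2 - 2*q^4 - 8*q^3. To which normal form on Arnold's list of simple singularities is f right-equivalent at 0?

The Hessian of f at 0 is [[0, 0], [0, 0]] with rank 0, so corank 2. A Groebner basis of the Jacobian ideal J(f) in C{p,q} is {129140163*p^2/16 - 14348907*p*q/4 + q^4 + 729*q^3/16 + 1594323*q^2/4, p^3 - 4131*p^2/8 + 459*p*q/2 - q^3/72 - 51*q^2/2, p^2*q - 24057*p^2/16 + 2673*p*q/4 - 25*q^3/432 - 297*q^2/4, -6561*p^2/2 + p*q^2 + 1458*p*q - 13*q^3/54 - 162*q^2}; counting standard monomials gives mu = 7. Corank 2; j^3 = (9*p - 2*q)^3 is a perfect cube, so E-series; the 4-jet and mu = 7 give E_7.

E_{7}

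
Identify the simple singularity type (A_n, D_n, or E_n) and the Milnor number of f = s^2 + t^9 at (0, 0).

Type A_8, Milnor number mu = 8.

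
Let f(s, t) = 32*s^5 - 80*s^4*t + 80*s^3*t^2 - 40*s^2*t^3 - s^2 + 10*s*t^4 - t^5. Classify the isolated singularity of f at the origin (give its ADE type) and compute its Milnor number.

Type A_{4}, Milnor number mu = 4.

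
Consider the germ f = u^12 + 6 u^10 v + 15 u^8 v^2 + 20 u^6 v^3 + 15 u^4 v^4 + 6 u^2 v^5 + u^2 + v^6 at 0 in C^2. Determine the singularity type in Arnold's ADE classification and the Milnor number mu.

The Hessian of f at 0 is [[2, 0], [0, 0]] with rank 1, so corank 1. A Groebner basis of the Jacobian ideal J(f) in C{u,v} is {v^5, u}; counting standard monomials gives mu = 5. Corank 1: A-series; mu = 5 gives A_5.

Type A5, Milnor number mu = 5.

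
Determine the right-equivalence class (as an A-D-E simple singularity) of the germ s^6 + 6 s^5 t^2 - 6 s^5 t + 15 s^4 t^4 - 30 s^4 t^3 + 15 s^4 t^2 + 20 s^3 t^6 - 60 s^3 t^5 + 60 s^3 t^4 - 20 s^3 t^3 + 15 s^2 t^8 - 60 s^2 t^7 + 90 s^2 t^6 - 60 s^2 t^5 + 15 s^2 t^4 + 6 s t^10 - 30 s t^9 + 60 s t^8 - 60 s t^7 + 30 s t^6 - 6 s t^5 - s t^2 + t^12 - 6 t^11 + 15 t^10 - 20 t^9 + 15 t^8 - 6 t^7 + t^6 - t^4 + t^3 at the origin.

D_{7}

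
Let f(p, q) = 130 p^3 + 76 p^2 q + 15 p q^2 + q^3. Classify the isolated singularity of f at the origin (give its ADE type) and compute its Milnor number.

The Hessian of f at 0 has rank 0. Corank 2; j^3 = (5*p + q)*(26*p^2 + 10*p*q + q^2) splits into three distinct lines over C (the quadratic factor has nonzero discriminant), so D_4.

Type D_{4}, Milnor number mu = 4.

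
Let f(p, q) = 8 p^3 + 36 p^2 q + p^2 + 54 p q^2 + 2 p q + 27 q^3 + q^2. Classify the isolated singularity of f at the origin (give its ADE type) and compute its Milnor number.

The Hessian of f at 0 is [[2, 2], [2, 2]] with rank 1, so corank 1. A Groebner basis of the Jacobian ideal J(f) in C{p,q} is {q^2, p + q}; counting standard monomials gives mu = 2. Corank 1: A-series; mu = 2 gives A_2.

Type A_2, Milnor number mu = 2.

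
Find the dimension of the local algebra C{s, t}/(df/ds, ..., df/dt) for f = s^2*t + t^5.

The Hessian of f at 0 has rank 0. Corank 2; j^3 = s^2*t has shape L^2 M (L != M), so D-series; mu = 6 gives D_6.

6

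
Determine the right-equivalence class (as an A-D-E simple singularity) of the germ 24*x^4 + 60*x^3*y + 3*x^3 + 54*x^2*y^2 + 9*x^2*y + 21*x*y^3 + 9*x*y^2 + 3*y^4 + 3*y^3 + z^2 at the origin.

The Hessian of f at 0 has rank 1. Corank 2; j^3 = 3*(x + y)^3 is a perfect cube, so E-series; the 4-jet and mu = 7 give E_7.

E_{7}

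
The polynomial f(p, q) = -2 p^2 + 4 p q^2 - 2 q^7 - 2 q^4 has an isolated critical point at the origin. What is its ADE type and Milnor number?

The Hessian of f at 0 has rank 1. Corank 1: A-series; mu = 6 gives A_6.

Type A_{6}, Milnor number mu = 6.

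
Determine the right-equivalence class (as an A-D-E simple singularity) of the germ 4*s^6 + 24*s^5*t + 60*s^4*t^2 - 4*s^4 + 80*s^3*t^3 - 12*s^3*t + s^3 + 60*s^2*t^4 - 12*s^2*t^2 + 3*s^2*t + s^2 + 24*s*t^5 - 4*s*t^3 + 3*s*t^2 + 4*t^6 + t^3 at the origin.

A_{2}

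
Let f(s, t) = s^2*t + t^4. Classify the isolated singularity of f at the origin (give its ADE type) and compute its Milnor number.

Type D_{5}, Milnor number mu = 5.

The Hessian of f at 0 has rank 0. Corank 2; j^3 = s^2*t has shape L^2 M (L != M), so D-series; mu = 5 gives D_5.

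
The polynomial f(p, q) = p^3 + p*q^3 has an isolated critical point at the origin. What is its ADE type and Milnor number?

The Hessian of f at 0 is [[0, 0], [0, 0]] with rank 0, so corank 2. A Groebner basis of the Jacobian ideal J(f) in C{p,q} is {p^3, p*q^2, 3*p^2 + q^3}; counting standard monomials gives mu = 7. Corank 2; j^3 = p^3 is a perfect cube, so E-series; the 4-jet and mu = 7 give E_7.

Type E_{7}, Milnor number mu = 7.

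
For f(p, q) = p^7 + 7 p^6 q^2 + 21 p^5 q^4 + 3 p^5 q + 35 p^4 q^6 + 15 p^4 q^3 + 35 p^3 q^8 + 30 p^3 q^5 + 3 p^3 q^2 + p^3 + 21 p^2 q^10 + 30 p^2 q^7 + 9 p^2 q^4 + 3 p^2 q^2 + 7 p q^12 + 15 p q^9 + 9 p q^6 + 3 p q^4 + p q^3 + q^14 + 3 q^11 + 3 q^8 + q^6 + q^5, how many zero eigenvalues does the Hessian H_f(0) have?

2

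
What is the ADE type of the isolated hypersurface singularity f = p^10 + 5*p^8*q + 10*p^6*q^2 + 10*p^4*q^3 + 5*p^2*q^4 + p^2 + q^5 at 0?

A4

The Hessian of f at 0 has rank 1. Corank 1: A-series; mu = 4 gives A_4.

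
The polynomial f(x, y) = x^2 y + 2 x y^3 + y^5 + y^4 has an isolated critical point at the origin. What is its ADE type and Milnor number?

The Hessian of f at 0 has rank 0. Corank 2; j^3 = x^2*y has shape L^2 M (L != M), so D-series; mu = 5 gives D_5.

Type D_5, Milnor number mu = 5.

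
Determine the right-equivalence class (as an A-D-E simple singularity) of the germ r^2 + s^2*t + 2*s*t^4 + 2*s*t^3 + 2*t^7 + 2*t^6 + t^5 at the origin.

D8

The Hessian of f at 0 has rank 1. Corank 2; j^3 = s^2*t has shape L^2 M (L != M), so D-series; mu = 8 gives D_8.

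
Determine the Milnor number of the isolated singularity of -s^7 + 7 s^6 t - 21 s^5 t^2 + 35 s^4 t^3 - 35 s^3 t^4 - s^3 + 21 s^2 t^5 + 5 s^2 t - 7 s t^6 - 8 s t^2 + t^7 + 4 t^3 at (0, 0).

8

The Hessian of f at 0 has rank 0. Corank 2; j^3 = -(s - 2*t)^2*(s - t) has shape L^2 M (L != M), so D-series; mu = 8 gives D_8.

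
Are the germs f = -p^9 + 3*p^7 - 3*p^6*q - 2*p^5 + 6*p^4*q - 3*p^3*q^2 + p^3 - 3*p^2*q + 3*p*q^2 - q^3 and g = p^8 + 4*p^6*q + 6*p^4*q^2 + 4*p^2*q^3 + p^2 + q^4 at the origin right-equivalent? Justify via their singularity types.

No.

The Hessian of f at 0 has rank 0. Corank 2; j^3 = (p - q)^3 is a perfect cube, so E-series; the 5-jet and mu = 8 give E_8. The Hessian of g at 0 has rank 1. Corank 1: A-series; mu = 3 gives A_3. f is E_8 but g is A_3, hence not right-equivalent.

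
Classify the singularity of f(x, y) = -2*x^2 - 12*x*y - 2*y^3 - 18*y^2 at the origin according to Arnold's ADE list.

A2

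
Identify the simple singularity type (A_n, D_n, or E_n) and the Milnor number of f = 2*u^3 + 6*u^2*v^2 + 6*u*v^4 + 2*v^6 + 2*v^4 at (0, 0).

Type E_6, Milnor number mu = 6.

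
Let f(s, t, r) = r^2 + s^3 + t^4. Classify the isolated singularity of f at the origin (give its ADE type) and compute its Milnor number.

The Hessian of f at 0 has rank 1. Corank 2; j^3 = s^3 is a perfect cube, so E-series; the 4-jet and mu = 6 give E_6.

Type E_6, Milnor number mu = 6.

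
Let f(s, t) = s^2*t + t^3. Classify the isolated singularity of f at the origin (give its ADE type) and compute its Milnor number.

Type D_{4}, Milnor number mu = 4.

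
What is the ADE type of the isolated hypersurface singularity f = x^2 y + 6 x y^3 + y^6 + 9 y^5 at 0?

D_{7}

The Hessian of f at 0 is [[0, 0], [0, 0]] with rank 0, so corank 2. A Groebner basis of the Jacobian ideal J(f) in C{x,y} is {x^3, x^2*y + 3*x^2/2 + 9*x*y^2/2, x*y/3 + y^3}; counting standard monomials gives mu = 7. Corank 2; j^3 = x^2*y has shape L^2 M (L != M), so D-series; mu = 7 gives D_7.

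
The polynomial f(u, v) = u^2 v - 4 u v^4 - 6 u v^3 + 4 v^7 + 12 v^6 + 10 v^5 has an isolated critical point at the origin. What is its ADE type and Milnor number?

Type D_6, Milnor number mu = 6.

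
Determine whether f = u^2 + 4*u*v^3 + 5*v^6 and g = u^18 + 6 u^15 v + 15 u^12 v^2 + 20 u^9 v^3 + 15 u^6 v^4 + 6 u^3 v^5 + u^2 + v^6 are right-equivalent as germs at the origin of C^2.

The Hessian of f at 0 is [[2, 0], [0, 0]] with rank 1, so corank 1. A Groebner basis of the Jacobian ideal J(f) in C{u,v} is {u*v^2, u/2 + v^3, u^2}; counting standard monomials gives mu = 5. Corank 1: A-series; mu = 5 gives A_5. The Hessian of g at 0 is [[2, 0], [0, 0]] with rank 1, so corank 1. A Groebner basis of the Jacobian ideal J(g) in C{u,v} is {v^5, u}; counting standard monomials gives mu = 5. Corank 1: A-series; mu = 5 gives A_5. Both have type A_5, hence right-equivalent.

Yes.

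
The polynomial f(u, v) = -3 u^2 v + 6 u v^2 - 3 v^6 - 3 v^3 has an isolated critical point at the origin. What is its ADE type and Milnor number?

The Hessian of f at 0 has rank 0. Corank 2; j^3 = -3*v*(u - v)^2 has shape L^2 M (L != M), so D-series; mu = 7 gives D_7.

Type D_{7}, Milnor number mu = 7.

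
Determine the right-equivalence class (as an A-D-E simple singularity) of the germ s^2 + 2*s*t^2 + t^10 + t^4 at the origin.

A_{9}

The Hessian of f at 0 has rank 1. Corank 1: A-series; mu = 9 gives A_9.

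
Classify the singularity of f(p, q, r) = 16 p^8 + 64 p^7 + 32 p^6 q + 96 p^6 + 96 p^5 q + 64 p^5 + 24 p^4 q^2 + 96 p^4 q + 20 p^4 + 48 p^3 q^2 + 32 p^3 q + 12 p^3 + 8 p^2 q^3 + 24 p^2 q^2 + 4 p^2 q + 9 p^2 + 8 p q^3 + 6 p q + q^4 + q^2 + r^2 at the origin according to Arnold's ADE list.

A_3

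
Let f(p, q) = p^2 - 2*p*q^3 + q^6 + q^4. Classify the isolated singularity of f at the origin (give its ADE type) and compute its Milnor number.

The Hessian of f at 0 is [[2, 0], [0, 0]] with rank 1, so corank 1. A Groebner basis of the Jacobian ideal J(f) in C{p,q} is {q^3, p}; counting standard monomials gives mu = 3. Corank 1: A-series; mu = 3 gives A_3.

Type A_{3}, Milnor number mu = 3.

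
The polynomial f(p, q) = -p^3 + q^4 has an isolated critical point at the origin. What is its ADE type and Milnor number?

The Hessian of f at 0 has rank 0. Corank 2; j^3 = -p^3 is a perfect cube, so E-series; the 4-jet and mu = 6 give E_6.

Type E_6, Milnor number mu = 6.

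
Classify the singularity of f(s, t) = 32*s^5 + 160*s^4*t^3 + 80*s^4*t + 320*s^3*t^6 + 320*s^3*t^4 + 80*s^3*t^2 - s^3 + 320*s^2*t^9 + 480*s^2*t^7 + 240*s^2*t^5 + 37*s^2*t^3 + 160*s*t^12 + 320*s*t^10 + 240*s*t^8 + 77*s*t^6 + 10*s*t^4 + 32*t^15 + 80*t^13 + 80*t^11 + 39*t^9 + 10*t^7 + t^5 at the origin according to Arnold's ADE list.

E_8

The Hessian of f at 0 has rank 0. Corank 2; j^3 = -s^3 is a perfect cube, so E-series; the 5-jet and mu = 8 give E_8.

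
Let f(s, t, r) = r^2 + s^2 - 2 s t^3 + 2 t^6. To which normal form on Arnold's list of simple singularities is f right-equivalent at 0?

A5

The Hessian of f at 0 has rank 2. Corank 1: A-series; mu = 5 gives A_5.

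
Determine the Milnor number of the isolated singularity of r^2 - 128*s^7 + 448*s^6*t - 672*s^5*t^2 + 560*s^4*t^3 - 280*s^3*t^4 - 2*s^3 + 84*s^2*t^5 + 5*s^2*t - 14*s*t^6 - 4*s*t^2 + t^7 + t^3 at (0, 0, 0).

The Hessian of f at 0 has rank 1. Corank 2; j^3 = -(s - t)^2*(2*s - t) has shape L^2 M (L != M), so D-series; mu = 8 gives D_8.

8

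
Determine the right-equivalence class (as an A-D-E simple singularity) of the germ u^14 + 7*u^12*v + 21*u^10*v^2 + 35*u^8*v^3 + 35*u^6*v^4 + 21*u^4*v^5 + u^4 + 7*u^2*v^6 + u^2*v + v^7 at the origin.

D8

The Hessian of f at 0 has rank 0. Corank 2; j^3 = u^2*v has shape L^2 M (L != M), so D-series; mu = 8 gives D_8.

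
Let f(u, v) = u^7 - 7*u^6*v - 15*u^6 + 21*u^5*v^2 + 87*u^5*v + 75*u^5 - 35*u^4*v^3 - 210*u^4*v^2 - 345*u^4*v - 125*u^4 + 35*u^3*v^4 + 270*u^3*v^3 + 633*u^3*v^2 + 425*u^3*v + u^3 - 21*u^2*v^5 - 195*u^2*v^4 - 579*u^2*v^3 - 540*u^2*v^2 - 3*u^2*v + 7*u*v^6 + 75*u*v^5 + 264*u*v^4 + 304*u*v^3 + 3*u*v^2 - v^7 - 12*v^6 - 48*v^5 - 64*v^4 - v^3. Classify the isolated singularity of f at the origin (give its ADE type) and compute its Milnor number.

The Hessian of f at 0 is [[0, 0], [0, 0]] with rank 0, so corank 2. A Groebner basis of the Jacobian ideal J(f) in C{u,v} is {3*u^2/25 - 6*u*v/25 + v^4 - v^3/25 + 3*v^2/25, u^3 - 27*u^2/25 + 54*u*v/25 - 16*v^3/25 - 27*v^2/25, u^2*v - 19*u^2/25 + 38*u*v/25 - 56*v^3/75 - 19*v^2/25, -2*u^2/5 + u*v^2 + 4*u*v/5 - 13*v^3/15 - 2*v^2/5}; counting standard monomials gives mu = 7. Corank 2; j^3 = (u - v)^3 is a perfect cube, so E-series; the 4-jet and mu = 7 give E_7.

Type E7, Milnor number mu = 7.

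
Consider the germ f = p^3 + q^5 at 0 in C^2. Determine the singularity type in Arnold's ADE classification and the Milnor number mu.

The Hessian of f at 0 has rank 0. Corank 2; j^3 = p^3 is a perfect cube, so E-series; the 5-jet and mu = 8 give E_8.

Type E_8, Milnor number mu = 8.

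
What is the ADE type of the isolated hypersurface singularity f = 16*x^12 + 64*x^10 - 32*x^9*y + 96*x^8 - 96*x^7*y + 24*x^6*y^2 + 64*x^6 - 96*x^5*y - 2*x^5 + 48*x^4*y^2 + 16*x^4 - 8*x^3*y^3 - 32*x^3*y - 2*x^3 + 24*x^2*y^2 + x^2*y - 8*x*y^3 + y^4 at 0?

The Hessian of f at 0 has rank 0. Corank 2; j^3 = -x^2*(2*x - y) has shape L^2 M (L != M), so D-series; mu = 5 gives D_5.

D_5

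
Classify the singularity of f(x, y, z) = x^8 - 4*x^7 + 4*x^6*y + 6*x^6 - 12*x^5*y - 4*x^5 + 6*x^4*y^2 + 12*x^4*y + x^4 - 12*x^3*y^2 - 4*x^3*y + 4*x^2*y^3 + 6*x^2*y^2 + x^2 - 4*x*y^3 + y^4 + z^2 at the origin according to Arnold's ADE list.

A3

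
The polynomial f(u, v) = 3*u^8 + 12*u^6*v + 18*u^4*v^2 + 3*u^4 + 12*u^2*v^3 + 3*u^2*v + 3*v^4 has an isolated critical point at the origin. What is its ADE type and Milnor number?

Type D_5, Milnor number mu = 5.

The Hessian of f at 0 has rank 0. Corank 2; j^3 = 3*u^2*v has shape L^2 M (L != M), so D-series; mu = 5 gives D_5.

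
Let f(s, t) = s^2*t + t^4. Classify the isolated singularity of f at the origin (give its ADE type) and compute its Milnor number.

The Hessian of f at 0 has rank 0. Corank 2; j^3 = s^2*t has shape L^2 M (L != M), so D-series; mu = 5 gives D_5.

Type D_5, Milnor number mu = 5.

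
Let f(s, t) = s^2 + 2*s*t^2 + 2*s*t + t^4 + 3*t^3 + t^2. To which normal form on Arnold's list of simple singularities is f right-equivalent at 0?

A2

The Hessian of f at 0 is [[2, 2], [2, 2]] with rank 1, so corank 1. A Groebner basis of the Jacobian ideal J(f) in C{s,t} is {t^2, s + t}; counting standard monomials gives mu = 2. Corank 1: A-series; mu = 2 gives A_2.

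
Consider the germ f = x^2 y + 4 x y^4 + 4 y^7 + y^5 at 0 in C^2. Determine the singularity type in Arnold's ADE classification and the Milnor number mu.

The Hessian of f at 0 has rank 0. Corank 2; j^3 = x^2*y has shape L^2 M (L != M), so D-series; mu = 6 gives D_6.

Type D6, Milnor number mu = 6.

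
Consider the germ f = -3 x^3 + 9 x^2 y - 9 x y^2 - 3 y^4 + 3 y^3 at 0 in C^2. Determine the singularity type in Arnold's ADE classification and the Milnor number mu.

The Hessian of f at 0 has rank 0. Corank 2; j^3 = -3*(x - y)^3 is a perfect cube, so E-series; the 4-jet and mu = 6 give E_6.

Type E_6, Milnor number mu = 6.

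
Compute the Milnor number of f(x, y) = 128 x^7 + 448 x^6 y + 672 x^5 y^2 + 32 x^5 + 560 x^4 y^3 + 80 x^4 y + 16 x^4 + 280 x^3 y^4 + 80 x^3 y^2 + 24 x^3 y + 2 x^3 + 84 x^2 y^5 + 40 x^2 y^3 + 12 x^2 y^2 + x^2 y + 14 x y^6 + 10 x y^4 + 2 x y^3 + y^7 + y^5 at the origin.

8

The Hessian of f at 0 has rank 0. Corank 2; j^3 = x^2*(2*x + y) has shape L^2 M (L != M), so D-series; mu = 8 gives D_8.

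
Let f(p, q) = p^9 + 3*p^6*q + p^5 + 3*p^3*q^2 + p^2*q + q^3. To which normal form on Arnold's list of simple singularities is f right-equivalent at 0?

D_4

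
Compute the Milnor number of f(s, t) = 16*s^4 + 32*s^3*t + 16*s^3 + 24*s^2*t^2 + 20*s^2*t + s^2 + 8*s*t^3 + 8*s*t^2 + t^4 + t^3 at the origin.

2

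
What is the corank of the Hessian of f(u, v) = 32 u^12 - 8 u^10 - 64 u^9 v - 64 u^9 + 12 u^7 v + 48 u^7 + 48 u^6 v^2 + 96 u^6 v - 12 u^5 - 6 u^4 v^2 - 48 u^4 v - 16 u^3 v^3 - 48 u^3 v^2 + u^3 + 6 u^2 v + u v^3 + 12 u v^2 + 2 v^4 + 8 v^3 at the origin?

2

Hessian at 0 has rank 0.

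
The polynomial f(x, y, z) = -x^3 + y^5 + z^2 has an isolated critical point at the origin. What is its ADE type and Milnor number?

The Hessian of f at 0 is [[0, 0, 0], [0, 0, 0], [0, 0, 2]] with rank 1, so corank 2. A Groebner basis of the Jacobian ideal J(f) in C{x,y,z} is {y^4, x^2, z}; counting standard monomials gives mu = 8. Corank 2; j^3 = -x^3 is a perfect cube, so E-series; the 5-jet and mu = 8 give E_8.

Type E_8, Milnor number mu = 8.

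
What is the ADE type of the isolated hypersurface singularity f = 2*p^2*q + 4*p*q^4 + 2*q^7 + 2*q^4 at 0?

The Hessian of f at 0 has rank 0. Corank 2; j^3 = 2*p^2*q has shape L^2 M (L != M), so D-series; mu = 5 gives D_5.

D5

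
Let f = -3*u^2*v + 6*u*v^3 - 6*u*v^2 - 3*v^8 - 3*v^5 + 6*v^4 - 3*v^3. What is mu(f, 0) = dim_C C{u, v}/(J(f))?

The Hessian of f at 0 has rank 0. Corank 2; j^3 = -3*v*(u + v)^2 has shape L^2 M (L != M), so D-series; mu = 9 gives D_9.

9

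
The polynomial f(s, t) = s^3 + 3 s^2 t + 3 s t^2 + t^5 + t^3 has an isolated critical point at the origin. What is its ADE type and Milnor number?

The Hessian of f at 0 is [[0, 0], [0, 0]] with rank 0, so corank 2. A Groebner basis of the Jacobian ideal J(f) in C{s,t} is {t^4, s^2 + 2*s*t + t^2}; counting standard monomials gives mu = 8. Corank 2; j^3 = (s + t)^3 is a perfect cube, so E-series; the 5-jet and mu = 8 give E_8.

Type E8, Milnor number mu = 8.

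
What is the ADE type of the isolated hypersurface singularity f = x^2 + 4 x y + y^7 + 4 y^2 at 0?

The Hessian of f at 0 is [[2, 4], [4, 8]] with rank 1, so corank 1. A Groebner basis of the Jacobian ideal J(f) in C{x,y} is {y^6, x + 2*y}; counting standard monomials gives mu = 6. Corank 1: A-series; mu = 6 gives A_6.

A6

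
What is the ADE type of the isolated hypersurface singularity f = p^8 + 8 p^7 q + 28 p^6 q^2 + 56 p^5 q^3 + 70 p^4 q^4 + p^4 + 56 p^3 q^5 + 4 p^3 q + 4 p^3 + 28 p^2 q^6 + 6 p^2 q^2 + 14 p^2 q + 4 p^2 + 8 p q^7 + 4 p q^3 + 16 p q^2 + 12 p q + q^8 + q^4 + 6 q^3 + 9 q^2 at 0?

The Hessian of f at 0 is [[8, 12], [12, 18]] with rank 1, so corank 1. A Groebner basis of the Jacobian ideal J(f) in C{p,q} is {p*q^3 - 136*p*q^2 + 528*p*q - 448*p - 166*q^3 + 736*q^2 - 672*q, 112*p*q^2 - 448*p*q + 384*p + q^4 + 136*q^3 - 624*q^2 + 576*q, p^2 + 2*p*q + 2*p + q^2 + 3*q}; counting standard monomials gives mu = 7. Corank 1: A-series; mu = 7 gives A_7.

A_7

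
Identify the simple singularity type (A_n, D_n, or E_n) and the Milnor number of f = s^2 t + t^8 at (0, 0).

Type D_9, Milnor number mu = 9.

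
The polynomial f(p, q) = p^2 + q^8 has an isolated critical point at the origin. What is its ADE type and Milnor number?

The Hessian of f at 0 has rank 1. Corank 1: A-series; mu = 7 gives A_7.

Type A7, Milnor number mu = 7.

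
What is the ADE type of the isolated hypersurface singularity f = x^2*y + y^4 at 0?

D_5

The Hessian of f at 0 has rank 0. Corank 2; j^3 = x^2*y has shape L^2 M (L != M), so D-series; mu = 5 gives D_5.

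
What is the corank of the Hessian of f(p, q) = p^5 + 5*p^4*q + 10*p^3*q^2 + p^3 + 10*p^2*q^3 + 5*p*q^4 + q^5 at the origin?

Hessian at 0 has rank 0.

2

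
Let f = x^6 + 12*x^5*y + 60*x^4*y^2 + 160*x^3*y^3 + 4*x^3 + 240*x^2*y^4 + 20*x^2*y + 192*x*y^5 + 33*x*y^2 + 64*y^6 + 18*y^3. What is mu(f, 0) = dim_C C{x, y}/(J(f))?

7

The Hessian of f at 0 has rank 0. Corank 2; j^3 = (x + 2*y)*(2*x + 3*y)^2 has shape L^2 M (L != M), so D-series; mu = 7 gives D_7.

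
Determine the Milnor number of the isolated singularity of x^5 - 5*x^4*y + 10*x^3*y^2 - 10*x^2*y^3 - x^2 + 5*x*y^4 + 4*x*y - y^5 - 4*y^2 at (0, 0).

4

The Hessian of f at 0 has rank 1. Corank 1: A-series; mu = 4 gives A_4.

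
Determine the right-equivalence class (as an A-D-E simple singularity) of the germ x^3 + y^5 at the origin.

The Hessian of f at 0 has rank 0. Corank 2; j^3 = x^3 is a perfect cube, so E-series; the 5-jet and mu = 8 give E_8.

E8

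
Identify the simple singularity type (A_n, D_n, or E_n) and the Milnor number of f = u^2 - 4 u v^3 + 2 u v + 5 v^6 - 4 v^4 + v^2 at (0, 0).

Type A_{5}, Milnor number mu = 5.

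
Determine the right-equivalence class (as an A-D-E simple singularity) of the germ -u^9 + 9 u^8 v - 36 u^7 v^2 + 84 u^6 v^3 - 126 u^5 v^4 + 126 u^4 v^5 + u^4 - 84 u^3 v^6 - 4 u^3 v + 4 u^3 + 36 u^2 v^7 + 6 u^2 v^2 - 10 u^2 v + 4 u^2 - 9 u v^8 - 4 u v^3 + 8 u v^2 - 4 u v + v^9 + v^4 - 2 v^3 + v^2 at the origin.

The Hessian of f at 0 has rank 1. Corank 1: A-series; mu = 8 gives A_8.

A8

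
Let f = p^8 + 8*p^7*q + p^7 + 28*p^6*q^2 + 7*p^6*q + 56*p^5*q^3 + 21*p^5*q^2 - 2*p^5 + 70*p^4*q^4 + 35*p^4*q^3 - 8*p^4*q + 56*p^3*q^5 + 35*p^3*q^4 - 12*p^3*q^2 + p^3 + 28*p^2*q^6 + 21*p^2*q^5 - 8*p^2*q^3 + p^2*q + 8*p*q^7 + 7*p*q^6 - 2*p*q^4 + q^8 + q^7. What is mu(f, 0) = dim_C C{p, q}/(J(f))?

The Hessian of f at 0 has rank 0. Corank 2; j^3 = p^2*(p + q) has shape L^2 M (L != M), so D-series; mu = 9 gives D_9.

9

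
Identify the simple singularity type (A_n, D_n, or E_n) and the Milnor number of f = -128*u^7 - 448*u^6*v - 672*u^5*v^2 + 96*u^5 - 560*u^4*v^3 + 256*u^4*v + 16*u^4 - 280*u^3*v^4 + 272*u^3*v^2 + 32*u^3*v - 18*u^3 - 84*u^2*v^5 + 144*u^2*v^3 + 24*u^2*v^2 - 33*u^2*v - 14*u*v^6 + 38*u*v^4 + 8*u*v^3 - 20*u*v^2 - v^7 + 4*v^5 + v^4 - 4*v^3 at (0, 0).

Type D5, Milnor number mu = 5.

The Hessian of f at 0 has rank 0. Corank 2; j^3 = -(2*u + v)*(3*u + 2*v)^2 has shape L^2 M (L != M), so D-series; mu = 5 gives D_5.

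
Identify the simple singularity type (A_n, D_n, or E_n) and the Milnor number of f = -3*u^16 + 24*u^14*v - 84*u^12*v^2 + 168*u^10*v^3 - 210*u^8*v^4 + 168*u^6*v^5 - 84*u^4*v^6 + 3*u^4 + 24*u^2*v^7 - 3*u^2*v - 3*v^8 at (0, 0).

Type D9, Milnor number mu = 9.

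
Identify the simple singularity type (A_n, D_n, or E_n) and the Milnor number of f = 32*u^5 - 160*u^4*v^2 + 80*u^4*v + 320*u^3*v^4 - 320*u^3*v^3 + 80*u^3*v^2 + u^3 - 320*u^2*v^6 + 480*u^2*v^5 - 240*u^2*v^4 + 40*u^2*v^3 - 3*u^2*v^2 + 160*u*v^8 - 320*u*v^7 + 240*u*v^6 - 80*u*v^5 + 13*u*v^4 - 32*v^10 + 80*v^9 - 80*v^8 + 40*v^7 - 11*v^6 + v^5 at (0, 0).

Type E_8, Milnor number mu = 8.

The Hessian of f at 0 is [[0, 0], [0, 0]] with rank 0, so corank 2. A Groebner basis of the Jacobian ideal J(f) in C{u,v} is {-u^2/8 + u*v^3 + u*v^2/4, u^2 - 2*u*v^2 + v^4, u^3, u^2*v - u^2/4 + u*v^2/2}; counting standard monomials gives mu = 8. Corank 2; j^3 = u^3 is a perfect cube, so E-series; the 5-jet and mu = 8 give E_8.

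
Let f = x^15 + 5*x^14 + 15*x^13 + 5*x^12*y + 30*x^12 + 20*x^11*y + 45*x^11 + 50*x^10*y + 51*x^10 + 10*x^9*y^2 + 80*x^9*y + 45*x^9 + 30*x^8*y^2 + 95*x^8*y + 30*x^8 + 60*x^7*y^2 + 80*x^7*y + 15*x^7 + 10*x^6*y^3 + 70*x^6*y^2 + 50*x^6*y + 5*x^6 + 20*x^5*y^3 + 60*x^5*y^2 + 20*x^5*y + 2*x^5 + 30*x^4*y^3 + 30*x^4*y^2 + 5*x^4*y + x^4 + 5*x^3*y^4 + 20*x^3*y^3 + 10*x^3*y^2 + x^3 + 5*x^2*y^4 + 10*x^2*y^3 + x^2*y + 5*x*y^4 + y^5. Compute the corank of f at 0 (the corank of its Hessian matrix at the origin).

2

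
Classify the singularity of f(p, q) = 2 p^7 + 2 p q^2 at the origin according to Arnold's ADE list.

The Hessian of f at 0 has rank 0. Corank 2; j^3 = 2*p*q^2 has shape L^2 M (L != M), so D-series; mu = 8 gives D_8.

D_{8}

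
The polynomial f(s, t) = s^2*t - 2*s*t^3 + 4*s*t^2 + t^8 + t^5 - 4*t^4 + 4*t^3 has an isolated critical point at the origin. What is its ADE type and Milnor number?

The Hessian of f at 0 is [[0, 0], [0, 0]] with rank 0, so corank 2. A Groebner basis of the Jacobian ideal J(f) in C{s,t} is {s^4 - 24*s^3 - 112*s^2*t - s^2 - 175*s*t^2 - 98*s*t - 192*t^2, s^3*t + 6*s^3 + 24*s^2*t + s^2/8 + 255*s*t^2/8 + 65*s*t/4 + 32*t^2, -s^3 + s^2*t^2 - 2*s^2*t, -s*t + t^3 - 2*t^2}; counting standard monomials gives mu = 9. Corank 2; j^3 = t*(s + 2*t)^2 has shape L^2 M (L != M), so D-series; mu = 9 gives D_9.

Type D_{9}, Milnor number mu = 9.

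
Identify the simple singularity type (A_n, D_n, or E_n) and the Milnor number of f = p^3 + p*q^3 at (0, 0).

Type E_{7}, Milnor number mu = 7.

The Hessian of f at 0 is [[0, 0], [0, 0]] with rank 0, so corank 2. A Groebner basis of the Jacobian ideal J(f) in C{p,q} is {p^3, p*q^2, 3*p^2 + q^3}; counting standard monomials gives mu = 7. Corank 2; j^3 = p^3 is a perfect cube, so E-series; the 4-jet and mu = 7 give E_7.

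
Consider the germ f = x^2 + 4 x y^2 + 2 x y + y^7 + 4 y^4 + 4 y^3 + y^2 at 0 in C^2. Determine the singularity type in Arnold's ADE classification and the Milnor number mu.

The Hessian of f at 0 is [[2, 2], [2, 2]] with rank 1, so corank 1. A Groebner basis of the Jacobian ideal J(f) in C{x,y} is {x^3 + 3*x^2*y - 3*x^2/2 - 2*x*y + x/4 + y/4, x/2 + y^2 + y/2}; counting standard monomials gives mu = 6. Corank 1: A-series; mu = 6 gives A_6.

Type A_{6}, Milnor number mu = 6.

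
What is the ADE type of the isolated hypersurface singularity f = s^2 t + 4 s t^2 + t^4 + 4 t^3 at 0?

D5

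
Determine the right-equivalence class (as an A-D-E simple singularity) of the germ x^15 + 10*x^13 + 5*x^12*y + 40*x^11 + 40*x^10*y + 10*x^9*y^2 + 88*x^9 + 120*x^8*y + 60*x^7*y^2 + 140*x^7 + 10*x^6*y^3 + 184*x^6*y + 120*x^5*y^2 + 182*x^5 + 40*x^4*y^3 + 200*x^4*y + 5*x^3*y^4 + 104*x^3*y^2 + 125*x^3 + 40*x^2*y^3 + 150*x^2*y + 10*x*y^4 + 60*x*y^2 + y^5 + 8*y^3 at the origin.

The Hessian of f at 0 is [[0, 0], [0, 0]] with rank 0, so corank 2. A Groebner basis of the Jacobian ideal J(f) in C{x,y} is {-10625*x^2/32 + x*y^3 - 2125*x*y/8 - 425*y^2/8, 3125*x^2/4 + 625*x*y + y^4 + 125*y^2, x^3 - 12*x*y^2/25 - 16*y^3/125, x^2*y + 4*x*y^2/5 + 4*y^3/25}; counting standard monomials gives mu = 8. Corank 2; j^3 = (5*x + 2*y)^3 is a perfect cube, so E-series; the 5-jet and mu = 8 give E_8.

E_{8}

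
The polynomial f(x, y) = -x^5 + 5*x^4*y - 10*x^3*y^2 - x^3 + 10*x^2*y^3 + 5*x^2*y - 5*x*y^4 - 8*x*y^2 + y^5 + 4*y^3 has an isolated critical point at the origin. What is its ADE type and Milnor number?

Type D6, Milnor number mu = 6.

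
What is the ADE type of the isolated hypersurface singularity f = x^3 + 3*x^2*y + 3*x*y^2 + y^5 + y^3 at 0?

E_{8}

The Hessian of f at 0 has rank 0. Corank 2; j^3 = (x + y)^3 is a perfect cube, so E-series; the 5-jet and mu = 8 give E_8.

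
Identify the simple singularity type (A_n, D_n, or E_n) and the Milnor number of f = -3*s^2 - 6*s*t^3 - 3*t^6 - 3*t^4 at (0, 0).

Type A3, Milnor number mu = 3.

The Hessian of f at 0 has rank 1. Corank 1: A-series; mu = 3 gives A_3.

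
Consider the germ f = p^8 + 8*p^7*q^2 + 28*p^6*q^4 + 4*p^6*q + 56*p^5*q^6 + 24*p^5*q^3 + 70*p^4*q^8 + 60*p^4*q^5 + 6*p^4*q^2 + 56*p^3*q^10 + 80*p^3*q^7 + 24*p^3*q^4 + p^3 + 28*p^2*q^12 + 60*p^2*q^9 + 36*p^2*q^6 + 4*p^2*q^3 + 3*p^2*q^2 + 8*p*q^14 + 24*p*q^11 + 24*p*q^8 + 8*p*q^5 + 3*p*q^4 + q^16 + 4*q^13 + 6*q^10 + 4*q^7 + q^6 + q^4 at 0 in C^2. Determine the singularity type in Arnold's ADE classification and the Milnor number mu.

Type E_6, Milnor number mu = 6.

The Hessian of f at 0 is [[0, 0], [0, 0]] with rank 0, so corank 2. A Groebner basis of the Jacobian ideal J(f) in C{p,q} is {p^3, p^2*q, p^2/2 + p*q^2, q^3}; counting standard monomials gives mu = 6. Corank 2; j^3 = p^3 is a perfect cube, so E-series; the 4-jet and mu = 6 give E_6.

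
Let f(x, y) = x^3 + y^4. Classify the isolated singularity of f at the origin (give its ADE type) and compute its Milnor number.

The Hessian of f at 0 has rank 0. Corank 2; j^3 = x^3 is a perfect cube, so E-series; the 4-jet and mu = 6 give E_6.

Type E_{6}, Milnor number mu = 6.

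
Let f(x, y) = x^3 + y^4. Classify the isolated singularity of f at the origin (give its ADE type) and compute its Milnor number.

Type E_{6}, Milnor number mu = 6.

The Hessian of f at 0 has rank 0. Corank 2; j^3 = x^3 is a perfect cube, so E-series; the 4-jet and mu = 6 give E_6.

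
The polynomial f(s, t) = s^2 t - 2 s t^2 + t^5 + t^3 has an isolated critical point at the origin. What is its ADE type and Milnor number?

Type D_6, Milnor number mu = 6.

The Hessian of f at 0 is [[0, 0], [0, 0]] with rank 0, so corank 2. A Groebner basis of the Jacobian ideal J(f) in C{s,t} is {s^2/5 + t^4 - t^2/5, s^3 - t^3, s*t - t^2}; counting standard monomials gives mu = 6. Corank 2; j^3 = t*(s - t)^2 has shape L^2 M (L != M), so D-series; mu = 6 gives D_6.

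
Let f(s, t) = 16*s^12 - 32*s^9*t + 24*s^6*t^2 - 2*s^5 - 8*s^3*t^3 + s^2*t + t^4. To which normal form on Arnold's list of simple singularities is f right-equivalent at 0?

D5

The Hessian of f at 0 is [[0, 0], [0, 0]] with rank 0, so corank 2. A Groebner basis of the Jacobian ideal J(f) in C{s,t} is {s^3, s^2/4 + t^3, s*t}; counting standard monomials gives mu = 5. Corank 2; j^3 = s^2*t has shape L^2 M (L != M), so D-series; mu = 5 gives D_5.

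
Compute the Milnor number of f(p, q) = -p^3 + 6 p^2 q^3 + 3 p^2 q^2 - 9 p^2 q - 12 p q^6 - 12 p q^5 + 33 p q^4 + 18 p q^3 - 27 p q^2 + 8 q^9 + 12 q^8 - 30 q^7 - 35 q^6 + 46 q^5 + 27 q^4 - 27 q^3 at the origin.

8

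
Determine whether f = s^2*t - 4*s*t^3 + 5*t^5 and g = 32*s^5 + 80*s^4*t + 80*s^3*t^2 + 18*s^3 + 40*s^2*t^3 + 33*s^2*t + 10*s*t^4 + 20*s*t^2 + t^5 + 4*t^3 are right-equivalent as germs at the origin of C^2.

Yes.

The Hessian of f at 0 is [[0, 0], [0, 0]] with rank 0, so corank 2. A Groebner basis of the Jacobian ideal J(f) in C{s,t} is {s^3, s^2*t, 2*s^2 + s*t^2, -s*t/2 + t^3}; counting standard monomials gives mu = 6. Corank 2; j^3 = s^2*t has shape L^2 M (L != M), so D-series; mu = 6 gives D_6. The Hessian of g at 0 is [[0, 0], [0, 0]] with rank 0, so corank 2. A Groebner basis of the Jacobian ideal J(g) in C{s,t} is {243*s*t/10 + t^4 + 81*t^2/5, s*t^2 + 2*t^3/3, s^2 + 7*s*t/6 + t^2/3}; counting standard monomials gives mu = 6. Corank 2; j^3 = (2*s + t)*(3*s + 2*t)^2 has shape L^2 M (L != M), so D-series; mu = 6 gives D_6. Both have type D_6, hence right-equivalent.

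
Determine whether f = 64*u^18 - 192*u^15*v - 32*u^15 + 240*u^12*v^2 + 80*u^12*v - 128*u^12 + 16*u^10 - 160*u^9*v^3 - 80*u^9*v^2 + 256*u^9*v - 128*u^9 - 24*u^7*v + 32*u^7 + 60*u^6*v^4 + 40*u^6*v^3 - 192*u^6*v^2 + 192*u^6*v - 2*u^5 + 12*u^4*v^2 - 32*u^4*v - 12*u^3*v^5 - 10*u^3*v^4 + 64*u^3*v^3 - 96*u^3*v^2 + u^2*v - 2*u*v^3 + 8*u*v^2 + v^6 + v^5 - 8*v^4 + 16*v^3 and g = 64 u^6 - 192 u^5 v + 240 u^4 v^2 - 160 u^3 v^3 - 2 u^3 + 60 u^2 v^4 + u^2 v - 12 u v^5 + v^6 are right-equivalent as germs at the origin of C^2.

Yes.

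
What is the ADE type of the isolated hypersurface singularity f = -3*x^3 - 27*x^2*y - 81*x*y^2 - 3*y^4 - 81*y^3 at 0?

The Hessian of f at 0 has rank 0. Corank 2; j^3 = -3*(x + 3*y)^3 is a perfect cube, so E-series; the 4-jet and mu = 6 give E_6.

E6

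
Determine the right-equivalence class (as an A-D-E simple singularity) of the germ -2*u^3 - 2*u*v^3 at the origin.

E7

The Hessian of f at 0 is [[0, 0], [0, 0]] with rank 0, so corank 2. A Groebner basis of the Jacobian ideal J(f) in C{u,v} is {u^3, u*v^2, 3*u^2 + v^3}; counting standard monomials gives mu = 7. Corank 2; j^3 = -2*u^3 is a perfect cube, so E-series; the 4-jet and mu = 7 give E_7.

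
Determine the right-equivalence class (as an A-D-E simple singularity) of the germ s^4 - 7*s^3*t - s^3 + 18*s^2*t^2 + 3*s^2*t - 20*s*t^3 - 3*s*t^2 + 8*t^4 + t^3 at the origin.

E_7

The Hessian of f at 0 has rank 0. Corank 2; j^3 = -(s - t)^3 is a perfect cube, so E-series; the 4-jet and mu = 7 give E_7.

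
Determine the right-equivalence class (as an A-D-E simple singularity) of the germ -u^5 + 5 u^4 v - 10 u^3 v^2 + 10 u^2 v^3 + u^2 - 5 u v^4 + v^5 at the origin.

A_4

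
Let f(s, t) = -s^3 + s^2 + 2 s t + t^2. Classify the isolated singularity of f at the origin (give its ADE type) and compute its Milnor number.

The Hessian of f at 0 has rank 1. Corank 1: A-series; mu = 2 gives A_2.

Type A_2, Milnor number mu = 2.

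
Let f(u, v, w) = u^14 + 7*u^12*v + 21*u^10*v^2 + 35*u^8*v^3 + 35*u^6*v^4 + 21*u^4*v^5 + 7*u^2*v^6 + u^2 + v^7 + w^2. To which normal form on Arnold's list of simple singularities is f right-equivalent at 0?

A6

The Hessian of f at 0 has rank 2. Corank 1: A-series; mu = 6 gives A_6.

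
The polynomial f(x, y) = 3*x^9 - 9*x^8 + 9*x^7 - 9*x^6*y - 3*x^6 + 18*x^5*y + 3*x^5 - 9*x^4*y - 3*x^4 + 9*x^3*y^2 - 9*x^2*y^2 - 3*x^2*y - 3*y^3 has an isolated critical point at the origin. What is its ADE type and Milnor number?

The Hessian of f at 0 is [[0, 0], [0, 0]] with rank 0, so corank 2. A Groebner basis of the Jacobian ideal J(f) in C{x,y} is {y^3, x^2 + 3*y^2, x*y}; counting standard monomials gives mu = 4. Corank 2; j^3 = -3*y*(x^2 + y^2) splits into three distinct lines over C (the quadratic factor has nonzero discriminant), so D_4.

Type D4, Milnor number mu = 4.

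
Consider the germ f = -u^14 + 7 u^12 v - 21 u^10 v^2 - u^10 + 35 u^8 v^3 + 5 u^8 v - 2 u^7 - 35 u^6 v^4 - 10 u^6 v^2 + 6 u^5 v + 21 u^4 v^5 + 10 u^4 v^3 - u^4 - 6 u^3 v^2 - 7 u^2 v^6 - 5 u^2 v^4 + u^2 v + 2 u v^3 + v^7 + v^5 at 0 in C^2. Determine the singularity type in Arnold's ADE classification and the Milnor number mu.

Type D_8, Milnor number mu = 8.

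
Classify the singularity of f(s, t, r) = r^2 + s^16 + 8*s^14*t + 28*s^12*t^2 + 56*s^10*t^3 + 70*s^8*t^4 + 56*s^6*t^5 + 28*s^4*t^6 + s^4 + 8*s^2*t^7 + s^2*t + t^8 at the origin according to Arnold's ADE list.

D_{9}

The Hessian of f at 0 has rank 1. Corank 2; j^3 = s^2*t has shape L^2 M (L != M), so D-series; mu = 9 gives D_9.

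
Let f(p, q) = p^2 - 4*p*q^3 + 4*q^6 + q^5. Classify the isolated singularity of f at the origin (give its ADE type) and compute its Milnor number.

The Hessian of f at 0 has rank 1. Corank 1: A-series; mu = 4 gives A_4.

Type A_{4}, Milnor number mu = 4.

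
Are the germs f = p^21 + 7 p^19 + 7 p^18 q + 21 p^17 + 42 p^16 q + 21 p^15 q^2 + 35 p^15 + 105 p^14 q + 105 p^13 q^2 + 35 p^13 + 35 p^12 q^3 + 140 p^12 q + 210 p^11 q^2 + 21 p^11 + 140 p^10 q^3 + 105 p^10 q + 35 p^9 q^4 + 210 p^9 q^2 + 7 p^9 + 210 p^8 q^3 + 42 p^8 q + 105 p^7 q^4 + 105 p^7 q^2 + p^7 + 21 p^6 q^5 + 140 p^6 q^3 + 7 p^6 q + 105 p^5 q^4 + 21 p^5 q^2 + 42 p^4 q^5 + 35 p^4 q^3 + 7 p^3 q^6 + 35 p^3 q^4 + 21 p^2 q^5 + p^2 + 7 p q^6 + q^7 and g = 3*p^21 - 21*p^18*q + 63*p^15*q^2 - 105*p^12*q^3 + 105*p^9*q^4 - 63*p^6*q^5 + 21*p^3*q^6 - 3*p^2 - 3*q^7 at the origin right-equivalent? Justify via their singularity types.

Yes.

The Hessian of f at 0 is [[2, 0], [0, 0]] with rank 1, so corank 1. A Groebner basis of the Jacobian ideal J(f) in C{p,q} is {q^6, p}; counting standard monomials gives mu = 6. Corank 1: A-series; mu = 6 gives A_6. The Hessian of g at 0 is [[-6, 0], [0, 0]] with rank 1, so corank 1. A Groebner basis of the Jacobian ideal J(g) in C{p,q} is {q^6, p}; counting standard monomials gives mu = 6. Corank 1: A-series; mu = 6 gives A_6. Both have type A_6, hence right-equivalent.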